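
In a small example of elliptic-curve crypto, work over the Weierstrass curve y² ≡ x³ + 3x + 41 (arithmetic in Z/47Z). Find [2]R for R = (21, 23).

tangent at (21, 23): λ = (3·21² + 3)/(2·23) ≡ 10/46. 46⁻¹ ≡ 46 (mod 47) since 46·46 = 2116 ≡ 1, so λ ≡ 10·46 ≡ 37.
  x = λ² - 21 - 21 = 1369 - 42 ≡ 11; y = λ·(21 - 11) - 23 ≡ 18. → (11, 18)

(11, 18)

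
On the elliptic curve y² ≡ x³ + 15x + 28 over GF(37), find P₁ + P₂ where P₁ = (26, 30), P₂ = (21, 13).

(6, 1)

(26, 30) + (21, 13). λ = (13 - 30)/(21 - 26) ≡ 20/32 mod 37. 32⁻¹ ≡ 22 (mod 37), so λ ≡ 33.
  x = λ² - 26 - 21 = 1089 - 47 ≡ 6; y = λ·(26 - 6) - 30 ≡ 1. → (6, 1)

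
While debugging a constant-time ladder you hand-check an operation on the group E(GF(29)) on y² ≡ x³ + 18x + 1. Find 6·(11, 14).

Write P = (11, 14).
Repeated addition: build up to 6P.
2P: tangent at (11, 14): λ = (3·11² + 18)/(2·14) ≡ 4/28. 28⁻¹ ≡ 28 (mod 29), so λ ≡ 4·28 ≡ 25.
  x = λ² - 11 - 11 = 625 - 22 ≡ 23; y = λ·(11 - 23) - 14 ≡ 5. → (23, 5)
3P: (23, 5) + (11, 14). λ = (14 - 5)/(11 - 23) ≡ 9/17 mod 29. 17⁻¹ ≡ 12 (mod 29) since 17·12 = 204 ≡ 1, so λ ≡ 21.
  x = λ² - 23 - 11 = 441 - 34 ≡ 1; y = λ·(23 - 1) - 5 ≡ 22. → (1, 22)
4P: (1, 22) + (11, 14). λ = (14 - 22)/(11 - 1) ≡ 21/10 mod 29. 10⁻¹ ≡ 3 (mod 29) since 10·3 = 30 ≡ 1, so λ ≡ 5.
  x = λ² - 1 - 11 = 25 - 12 ≡ 13; y = λ·(1 - 13) - 22 ≡ 5. → (13, 5)
5P: (13, 5) + (11, 14). λ = (14 - 5)/(11 - 13) ≡ 9/27 mod 29. 27⁻¹ ≡ 14 (mod 29), so λ ≡ 10.
  x = λ² - 13 - 11 = 100 - 24 ≡ 18; y = λ·(13 - 18) - 5 ≡ 3. → (18, 3)
6P: (18, 3) + (11, 14). λ = (14 - 3)/(11 - 18) ≡ 11/22 mod 29. 22⁻¹ ≡ 4 (mod 29), so λ ≡ 15.
  x = λ² - 18 - 11 = 225 - 29 ≡ 22; y = λ·(18 - 22) - 3 ≡ 24. → (22, 24)

(22, 24)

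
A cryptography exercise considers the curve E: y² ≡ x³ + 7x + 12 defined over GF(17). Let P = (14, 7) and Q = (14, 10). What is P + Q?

The two points share x = 14 and their y-coordinates satisfy 7 + 10 ≡ 0 (mod 17), so they are inverses. Their sum is the point at infinity.

O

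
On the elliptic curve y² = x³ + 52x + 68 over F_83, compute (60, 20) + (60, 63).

The two points share x = 60 and their y-coordinates satisfy 20 + 63 ≡ 0 (mod 83), so they are inverses. Their sum is O.

O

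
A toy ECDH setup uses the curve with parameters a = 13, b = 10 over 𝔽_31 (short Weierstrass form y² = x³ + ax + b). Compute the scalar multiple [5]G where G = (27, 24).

Repeated addition: build up to 5G.
2G: tangent at (27, 24): λ = (3·27² + 13)/(2·24) ≡ 30/17. 17⁻¹ ≡ 11 (mod 31) since 17·11 = 187 ≡ 1, so λ ≡ 30·11 ≡ 20.
  x = λ² - 27 - 27 = 400 - 54 ≡ 5; y = λ·(27 - 5) - 24 ≡ 13. → (5, 13)
3G: (5, 13) + (27, 24). λ = (24 - 13)/(27 - 5) ≡ 11/22 mod 31. 22⁻¹ ≡ 24 (mod 31), so λ ≡ 16.
  x = λ² - 5 - 27 = 256 - 32 ≡ 7; y = λ·(5 - 7) - 13 ≡ 17. → (7, 17)
4G: (7, 17) + (27, 24). λ = (24 - 17)/(27 - 7) ≡ 7/20 mod 31. 20⁻¹ ≡ 14 (mod 31) since 20·14 = 280 ≡ 1, so λ ≡ 5.
  x = λ² - 7 - 27 = 25 - 34 ≡ 22; y = λ·(7 - 22) - 17 ≡ 1. → (22, 1)
5G: (22, 1) + (27, 24). λ = (24 - 1)/(27 - 22) ≡ 23/5 mod 31. 5⁻¹ ≡ 25 (mod 31), so λ ≡ 17.
  x = λ² - 22 - 27 = 289 - 49 ≡ 23; y = λ·(22 - 23) - 1 ≡ 13. → (23, 13)

(23, 13)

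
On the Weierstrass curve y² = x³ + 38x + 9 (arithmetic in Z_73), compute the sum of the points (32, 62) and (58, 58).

(53, 3)

(32, 62) + (58, 58). λ = (58 - 62)/(58 - 32) ≡ 69/26 mod 73. 26⁻¹ ≡ 59 (mod 73), so λ ≡ 56.
  x = λ² - 32 - 58 = 3136 - 90 ≡ 53; y = λ·(32 - 53) - 62 ≡ 3. → (53, 3)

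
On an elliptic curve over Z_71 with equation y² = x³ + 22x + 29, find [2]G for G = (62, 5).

(28, 44)

tangent at (62, 5): λ = (3·62² + 22)/(2·5) ≡ 52/10. 10⁻¹ ≡ 64 (mod 71), so λ ≡ 52·64 ≡ 62.
  x = λ² - 62 - 62 = 3844 - 124 ≡ 28; y = λ·(62 - 28) - 5 ≡ 44. → (28, 44)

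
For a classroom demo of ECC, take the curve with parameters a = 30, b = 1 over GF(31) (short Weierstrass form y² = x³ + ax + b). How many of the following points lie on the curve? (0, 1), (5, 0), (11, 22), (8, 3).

3

(0, 1): 1² ≡ 1, rhs ≡ 1 → on.
(5, 0): 0² ≡ 0, rhs ≡ 28 → off.
(11, 22): 22² ≡ 19, rhs ≡ 19 → on.
(8, 3): 3² ≡ 9, rhs ≡ 9 → on.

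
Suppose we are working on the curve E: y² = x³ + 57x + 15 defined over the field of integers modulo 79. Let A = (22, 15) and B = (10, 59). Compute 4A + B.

First 4A:
Double-and-add on 4 = (100)₂. Start with A = (22, 15) for the leading 1-bit.
double: tangent at (22, 15): λ = (3·22² + 57)/(2·15) ≡ 8/30. 30⁻¹ ≡ 29 (mod 79) since 30·29 = 870 ≡ 1, so λ ≡ 8·29 ≡ 74.
  x = λ² - 22 - 22 = 5476 - 44 ≡ 60; y = λ·(22 - 60) - 15 ≡ 17. → (60, 17)
double: tangent at (60, 17): λ = (3·60² + 57)/(2·17) ≡ 34/34. 34⁻¹ ≡ 7 (mod 79), so λ ≡ 34·7 ≡ 1.
  x = λ² - 60 - 60 = 1 - 120 ≡ 39; y = λ·(60 - 39) - 17 ≡ 4. → (39, 4)
4A = (39, 4).
Finally 4A + B:
(39, 4) + (10, 59). λ = (59 - 4)/(10 - 39) ≡ 55/50 mod 79. 50⁻¹ ≡ 49 (mod 79), so λ ≡ 9.
  x = λ² - 39 - 10 = 81 - 49 ≡ 32; y = λ·(39 - 32) - 4 ≡ 59. → (32, 59)

(32, 59)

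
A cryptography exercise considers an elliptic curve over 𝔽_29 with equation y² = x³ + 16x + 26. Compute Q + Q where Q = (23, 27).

(16, 17)

tangent at (23, 27): λ = (3·23² + 16)/(2·27) ≡ 8/25. 25⁻¹ ≡ 7 (mod 29) since 25·7 = 175 ≡ 1, so λ ≡ 8·7 ≡ 27.
  x = λ² - 23 - 23 = 729 - 46 ≡ 16; y = λ·(23 - 16) - 27 ≡ 17. → (16, 17)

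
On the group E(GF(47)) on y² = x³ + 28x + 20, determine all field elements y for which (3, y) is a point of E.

15, 32

x³ + 28x + 20 = 131 ≡ 37 (mod 47).
Square roots of 37 mod 47: 15 and 32 (since 15² = 225 ≡ 37).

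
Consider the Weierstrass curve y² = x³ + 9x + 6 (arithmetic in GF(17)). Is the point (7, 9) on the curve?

no

y² = 9² ≡ 13; x³ + 9x + 6 = 412 ≡ 4 (mod 17). 13 ≠ 4.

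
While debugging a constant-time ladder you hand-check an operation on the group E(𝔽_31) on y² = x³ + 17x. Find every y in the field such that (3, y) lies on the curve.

4, 27

x³ + 17x + 0 = 78 ≡ 16 (mod 31).
Square roots of 16 mod 31: 4 and 27 (since 4² = 16 ≡ 16).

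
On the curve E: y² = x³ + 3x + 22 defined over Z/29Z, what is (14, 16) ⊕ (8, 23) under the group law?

(14, 16) + (8, 23). λ = (23 - 16)/(8 - 14) ≡ 7/23 mod 29. 23⁻¹ ≡ 24 (mod 29) since 23·24 = 552 ≡ 1, so λ ≡ 23.
  x = λ² - 14 - 8 = 529 - 22 ≡ 14; y = λ·(14 - 14) - 16 ≡ 13. → (14, 13)

(14, 13)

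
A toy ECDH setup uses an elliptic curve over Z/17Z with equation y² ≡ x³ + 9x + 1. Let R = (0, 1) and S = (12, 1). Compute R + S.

(0, 1) + (12, 1). λ = (1 - 1)/(12 - 0) ≡ 0/12 mod 17. 12⁻¹ ≡ 10 (mod 17), so λ ≡ 0.
  x = λ² - 0 - 12 = 0 - 12 ≡ 5; y = λ·(0 - 5) - 1 ≡ 16. → (5, 16)

(5, 16)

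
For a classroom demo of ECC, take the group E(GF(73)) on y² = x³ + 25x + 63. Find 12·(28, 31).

(3, 26)

Write Q = (28, 31).
Repeated addition: build up to 12Q.
2Q: tangent at (28, 31): λ = (3·28² + 25)/(2·31) ≡ 41/62. 62⁻¹ ≡ 53 (mod 73), so λ ≡ 41·53 ≡ 56.
  x = λ² - 28 - 28 = 3136 - 56 ≡ 14; y = λ·(28 - 14) - 31 ≡ 23. → (14, 23)
3Q: (14, 23) + (28, 31). λ = (31 - 23)/(28 - 14) ≡ 8/14 mod 73. 14⁻¹ ≡ 47 (mod 73) since 14·47 = 658 ≡ 1, so λ ≡ 11.
  x = λ² - 14 - 28 = 121 - 42 ≡ 6; y = λ·(14 - 6) - 23 ≡ 65. → (6, 65)
4Q: (6, 65) + (28, 31). λ = (31 - 65)/(28 - 6) ≡ 39/22 mod 73. 22⁻¹ ≡ 10 (mod 73), so λ ≡ 25.
  x = λ² - 6 - 28 = 625 - 34 ≡ 7; y = λ·(6 - 7) - 65 ≡ 56. → (7, 56)
5Q: (7, 56) + (28, 31). λ = (31 - 56)/(28 - 7) ≡ 48/21 mod 73. 21⁻¹ ≡ 7 (mod 73), so λ ≡ 44.
  x = λ² - 7 - 28 = 1936 - 35 ≡ 3; y = λ·(7 - 3) - 56 ≡ 47. → (3, 47)
6Q: (3, 47) + (28, 31). λ = (31 - 47)/(28 - 3) ≡ 57/25 mod 73. 25⁻¹ ≡ 38 (mod 73) since 25·38 = 950 ≡ 1, so λ ≡ 49.
  x = λ² - 3 - 28 = 2401 - 31 ≡ 34; y = λ·(3 - 34) - 47 ≡ 40. → (34, 40)
7Q: (34, 40) + (28, 31). λ = (31 - 40)/(28 - 34) ≡ 64/67 mod 73. 67⁻¹ ≡ 12 (mod 73) since 67·12 = 804 ≡ 1, so λ ≡ 38.
  x = λ² - 34 - 28 = 1444 - 62 ≡ 68; y = λ·(34 - 68) - 40 ≡ 55. → (68, 55)
8Q: (68, 55) + (28, 31). λ = (31 - 55)/(28 - 68) ≡ 49/33 mod 73. 33⁻¹ ≡ 31 (mod 73), so λ ≡ 59.
  x = λ² - 68 - 28 = 3481 - 96 ≡ 27; y = λ·(68 - 27) - 55 ≡ 28. → (27, 28)
9Q: (27, 28) + (28, 31). λ = (31 - 28)/(28 - 27) ≡ 3/1 mod 73. 1⁻¹ ≡ 1 (mod 73), so λ ≡ 3.
  x = λ² - 27 - 28 = 9 - 55 ≡ 27; y = λ·(27 - 27) - 28 ≡ 45. → (27, 45)
10Q: (27, 45) + (28, 31). λ = (31 - 45)/(28 - 27) ≡ 59/1 mod 73. 1⁻¹ ≡ 1 (mod 73) since 1·1 = 1 ≡ 1, so λ ≡ 59.
  x = λ² - 27 - 28 = 3481 - 55 ≡ 68; y = λ·(27 - 68) - 45 ≡ 18. → (68, 18)
11Q: (68, 18) + (28, 31). λ = (31 - 18)/(28 - 68) ≡ 13/33 mod 73. 33⁻¹ ≡ 31 (mod 73), so λ ≡ 38.
  x = λ² - 68 - 28 = 1444 - 96 ≡ 34; y = λ·(68 - 34) - 18 ≡ 33. → (34, 33)
12Q: (34, 33) + (28, 31). λ = (31 - 33)/(28 - 34) ≡ 71/67 mod 73. 67⁻¹ ≡ 12 (mod 73) since 67·12 = 804 ≡ 1, so λ ≡ 49.
  x = λ² - 34 - 28 = 2401 - 62 ≡ 3; y = λ·(34 - 3) - 33 ≡ 26. → (3, 26)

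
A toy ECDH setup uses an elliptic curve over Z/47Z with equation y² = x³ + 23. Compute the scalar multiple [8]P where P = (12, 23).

(21, 42)

Double-and-add on 8 = (1000)₂. Start with P = (12, 23) for the leading 1-bit.
double: tangent at (12, 23): λ = (3·12² + 0)/(2·23) ≡ 9/46. 46⁻¹ ≡ 46 (mod 47) since 46·46 = 2116 ≡ 1, so λ ≡ 9·46 ≡ 38.
  x = λ² - 12 - 12 = 1444 - 24 ≡ 10; y = λ·(12 - 10) - 23 ≡ 6. → (10, 6)
double: tangent at (10, 6): λ = (3·10² + 0)/(2·6) ≡ 18/12. 12⁻¹ ≡ 4 (mod 47) since 12·4 = 48 ≡ 1, so λ ≡ 18·4 ≡ 25.
  x = λ² - 10 - 10 = 625 - 20 ≡ 41; y = λ·(10 - 41) - 6 ≡ 18. → (41, 18)
double: tangent at (41, 18): λ = (3·41² + 0)/(2·18) ≡ 14/36. 36⁻¹ ≡ 17 (mod 47) since 36·17 = 612 ≡ 1, so λ ≡ 14·17 ≡ 3.
  x = λ² - 41 - 41 = 9 - 82 ≡ 21; y = λ·(41 - 21) - 18 ≡ 42. → (21, 42)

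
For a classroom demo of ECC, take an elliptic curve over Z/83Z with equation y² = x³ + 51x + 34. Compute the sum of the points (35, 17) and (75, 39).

(35, 17) + (75, 39). λ = (39 - 17)/(75 - 35) ≡ 22/40 mod 83. 40⁻¹ ≡ 27 (mod 83), so λ ≡ 13.
  x = λ² - 35 - 75 = 169 - 110 ≡ 59; y = λ·(35 - 59) - 17 ≡ 3. → (59, 3)

(59, 3)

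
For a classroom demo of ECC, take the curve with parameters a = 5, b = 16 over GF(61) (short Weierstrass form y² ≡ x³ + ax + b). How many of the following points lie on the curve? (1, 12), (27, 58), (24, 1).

(1, 12): 12² ≡ 22, rhs ≡ 22 → on.
(27, 58): 58² ≡ 9, rhs ≡ 9 → on.
(24, 1): 1² ≡ 1, rhs ≡ 52 → off.

2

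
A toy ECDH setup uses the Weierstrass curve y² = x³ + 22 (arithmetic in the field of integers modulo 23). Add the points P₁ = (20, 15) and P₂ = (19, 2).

(20, 15) + (19, 2). λ = (2 - 15)/(19 - 20) ≡ 10/22 mod 23. 22⁻¹ ≡ 22 (mod 23), so λ ≡ 13.
  x = λ² - 20 - 19 = 169 - 39 ≡ 15; y = λ·(20 - 15) - 15 ≡ 4. → (15, 4)

(15, 4)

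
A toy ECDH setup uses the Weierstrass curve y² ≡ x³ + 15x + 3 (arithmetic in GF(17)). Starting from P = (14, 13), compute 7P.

Double-and-add on 7 = (111)₂. Start with P = (14, 13) for the leading 1-bit.
double: tangent at (14, 13): λ = (3·14² + 15)/(2·13) ≡ 8/9. 9⁻¹ ≡ 2 (mod 17) since 9·2 = 18 ≡ 1, so λ ≡ 8·2 ≡ 16.
  x = λ² - 14 - 14 = 256 - 28 ≡ 7; y = λ·(14 - 7) - 13 ≡ 14. → (7, 14)
add P: (7, 14) + (14, 13). λ = (13 - 14)/(14 - 7) ≡ 16/7 mod 17. 7⁻¹ ≡ 5 (mod 17) since 7·5 = 35 ≡ 1, so λ ≡ 12.
  x = λ² - 7 - 14 = 144 - 21 ≡ 4; y = λ·(7 - 4) - 14 ≡ 5. → (4, 5)
double: tangent at (4, 5): λ = (3·4² + 15)/(2·5) ≡ 12/10. 10⁻¹ ≡ 12 (mod 17), so λ ≡ 12·12 ≡ 8.
  x = λ² - 4 - 4 = 64 - 8 ≡ 5; y = λ·(4 - 5) - 5 ≡ 4. → (5, 4)
add P: (5, 4) + (14, 13). λ = (13 - 4)/(14 - 5) ≡ 9/9 mod 17. 9⁻¹ ≡ 2 (mod 17), so λ ≡ 1.
  x = λ² - 5 - 14 = 1 - 19 ≡ 16; y = λ·(5 - 16) - 4 ≡ 2. → (16, 2)

(16, 2)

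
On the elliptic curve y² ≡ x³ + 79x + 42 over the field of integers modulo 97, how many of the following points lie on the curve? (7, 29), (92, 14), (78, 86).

(7, 29): 29² ≡ 65, rhs ≡ 65 → on.
(92, 14): 14² ≡ 2, rhs ≡ 7 → off.
(78, 86): 86² ≡ 24, rhs ≡ 24 → on.

2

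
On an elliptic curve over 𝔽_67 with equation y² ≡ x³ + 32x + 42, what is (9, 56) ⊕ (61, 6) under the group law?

(9, 56) + (61, 6). λ = (6 - 56)/(61 - 9) ≡ 17/52 mod 67. 52⁻¹ ≡ 58 (mod 67) since 52·58 = 3016 ≡ 1, so λ ≡ 48.
  x = λ² - 9 - 61 = 2304 - 70 ≡ 23; y = λ·(9 - 23) - 56 ≡ 9. → (23, 9)

(23, 9)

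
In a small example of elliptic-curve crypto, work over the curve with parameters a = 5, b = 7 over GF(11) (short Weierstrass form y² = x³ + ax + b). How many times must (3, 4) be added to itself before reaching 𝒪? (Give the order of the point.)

2P: tangent at (3, 4): λ = (3·3² + 5)/(2·4) ≡ 10/8. 8⁻¹ ≡ 7 (mod 11), so λ ≡ 10·7 ≡ 4.
  x = λ² - 3 - 3 = 16 - 6 ≡ 10; y = λ·(3 - 10) - 4 ≡ 1. → (10, 1)
3P: (10, 1) + (3, 4). λ = (4 - 1)/(3 - 10) ≡ 3/4 mod 11. 4⁻¹ ≡ 3 (mod 11), so λ ≡ 9.
  x = λ² - 10 - 3 = 81 - 13 ≡ 2; y = λ·(10 - 2) - 1 ≡ 5. → (2, 5)
4P: (2, 5) + (3, 4). λ = (4 - 5)/(3 - 2) ≡ 10/1 mod 11. 1⁻¹ ≡ 1 (mod 11), so λ ≡ 10.
  x = λ² - 2 - 3 = 100 - 5 ≡ 7; y = λ·(2 - 7) - 5 ≡ 0. → (7, 0)
5P: (7, 0) + (3, 4). λ = (4 - 0)/(3 - 7) ≡ 4/7 mod 11. 7⁻¹ ≡ 8 (mod 11), so λ ≡ 10.
  x = λ² - 7 - 3 = 100 - 10 ≡ 2; y = λ·(7 - 2) - 0 ≡ 6. → (2, 6)
6P: (2, 6) + (3, 4). λ = (4 - 6)/(3 - 2) ≡ 9/1 mod 11. 1⁻¹ ≡ 1 (mod 11) since 1·1 = 1 ≡ 1, so λ ≡ 9.
  x = λ² - 2 - 3 = 81 - 5 ≡ 10; y = λ·(2 - 10) - 6 ≡ 10. → (10, 10)
7P: (10, 10) + (3, 4). λ = (4 - 10)/(3 - 10) ≡ 5/4 mod 11. 4⁻¹ ≡ 3 (mod 11), so λ ≡ 4.
  x = λ² - 10 - 3 = 16 - 13 ≡ 3; y = λ·(10 - 3) - 10 ≡ 7. → (3, 7)
8P: (3, 7) + (3, 4): same x and y₁ ≡ -y₂, so the sum is 𝒪.
8P = 𝒪, so the order is 8.

8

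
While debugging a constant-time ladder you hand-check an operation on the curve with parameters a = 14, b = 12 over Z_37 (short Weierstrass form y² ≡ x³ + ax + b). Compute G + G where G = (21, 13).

(16, 15)

tangent at (21, 13): λ = (3·21² + 14)/(2·13) ≡ 5/26. 26⁻¹ ≡ 10 (mod 37), so λ ≡ 5·10 ≡ 13.
  x = λ² - 21 - 21 = 169 - 42 ≡ 16; y = λ·(21 - 16) - 13 ≡ 15. → (16, 15)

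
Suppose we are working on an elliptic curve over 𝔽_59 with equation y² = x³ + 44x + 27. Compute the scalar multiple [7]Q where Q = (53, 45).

(23, 7)

Double-and-add on 7 = (111)₂. Start with Q = (53, 45) for the leading 1-bit.
double: tangent at (53, 45): λ = (3·53² + 44)/(2·45) ≡ 34/31. 31⁻¹ ≡ 40 (mod 59), so λ ≡ 34·40 ≡ 3.
  x = λ² - 53 - 53 = 9 - 106 ≡ 21; y = λ·(53 - 21) - 45 ≡ 51. → (21, 51)
add Q: (21, 51) + (53, 45). λ = (45 - 51)/(53 - 21) ≡ 53/32 mod 59. 32⁻¹ ≡ 24 (mod 59), so λ ≡ 33.
  x = λ² - 21 - 53 = 1089 - 74 ≡ 12; y = λ·(21 - 12) - 51 ≡ 10. → (12, 10)
double: tangent at (12, 10): λ = (3·12² + 44)/(2·10) ≡ 4/20. 20⁻¹ ≡ 3 (mod 59) since 20·3 = 60 ≡ 1, so λ ≡ 4·3 ≡ 12.
  x = λ² - 12 - 12 = 144 - 24 ≡ 2; y = λ·(12 - 2) - 10 ≡ 51. → (2, 51)
add Q: (2, 51) + (53, 45). λ = (45 - 51)/(53 - 2) ≡ 53/51 mod 59. 51⁻¹ ≡ 22 (mod 59), so λ ≡ 45.
  x = λ² - 2 - 53 = 2025 - 55 ≡ 23; y = λ·(2 - 23) - 51 ≡ 7. → (23, 7)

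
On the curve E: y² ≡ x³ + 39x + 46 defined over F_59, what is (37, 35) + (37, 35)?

(31, 22)

tangent at (37, 35): λ = (3·37² + 39)/(2·35) ≡ 16/11. 11⁻¹ ≡ 43 (mod 59) since 11·43 = 473 ≡ 1, so λ ≡ 16·43 ≡ 39.
  x = λ² - 37 - 37 = 1521 - 74 ≡ 31; y = λ·(37 - 31) - 35 ≡ 22. → (31, 22)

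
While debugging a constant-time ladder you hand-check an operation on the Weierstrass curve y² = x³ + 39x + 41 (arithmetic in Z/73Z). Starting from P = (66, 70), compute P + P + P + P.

(19, 7)

Repeated addition: build up to 4P.
2P: tangent at (66, 70): λ = (3·66² + 39)/(2·70) ≡ 40/67. 67⁻¹ ≡ 12 (mod 73), so λ ≡ 40·12 ≡ 42.
  x = λ² - 66 - 66 = 1764 - 132 ≡ 26; y = λ·(66 - 26) - 70 ≡ 4. → (26, 4)
3P: (26, 4) + (66, 70). λ = (70 - 4)/(66 - 26) ≡ 66/40 mod 73. 40⁻¹ ≡ 42 (mod 73), so λ ≡ 71.
  x = λ² - 26 - 66 = 5041 - 92 ≡ 58; y = λ·(26 - 58) - 4 ≡ 60. → (58, 60)
4P: (58, 60) + (66, 70). λ = (70 - 60)/(66 - 58) ≡ 10/8 mod 73. 8⁻¹ ≡ 64 (mod 73) since 8·64 = 512 ≡ 1, so λ ≡ 56.
  x = λ² - 58 - 66 = 3136 - 124 ≡ 19; y = λ·(58 - 19) - 60 ≡ 7. → (19, 7)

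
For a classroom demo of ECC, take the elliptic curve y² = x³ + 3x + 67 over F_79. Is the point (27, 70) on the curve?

y² = 70² ≡ 2; x³ + 3x + 67 = 19831 ≡ 2 (mod 79). 2 = 2.

yes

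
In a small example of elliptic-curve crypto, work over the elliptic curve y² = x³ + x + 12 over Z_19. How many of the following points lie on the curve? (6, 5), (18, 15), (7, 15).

1

(6, 5): 5² ≡ 6, rhs ≡ 6 → on.
(18, 15): 15² ≡ 16, rhs ≡ 10 → off.
(7, 15): 15² ≡ 16, rhs ≡ 1 → off.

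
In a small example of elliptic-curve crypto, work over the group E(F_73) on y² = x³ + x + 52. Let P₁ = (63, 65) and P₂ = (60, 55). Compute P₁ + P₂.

(26, 34)

(63, 65) + (60, 55). λ = (55 - 65)/(60 - 63) ≡ 63/70 mod 73. 70⁻¹ ≡ 24 (mod 73), so λ ≡ 52.
  x = λ² - 63 - 60 = 2704 - 123 ≡ 26; y = λ·(63 - 26) - 65 ≡ 34. → (26, 34)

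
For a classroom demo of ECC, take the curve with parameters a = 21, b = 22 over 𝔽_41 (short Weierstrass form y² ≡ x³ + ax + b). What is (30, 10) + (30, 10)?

tangent at (30, 10): λ = (3·30² + 21)/(2·10) ≡ 15/20. 20⁻¹ ≡ 39 (mod 41), so λ ≡ 15·39 ≡ 11.
  x = λ² - 30 - 30 = 121 - 60 ≡ 20; y = λ·(30 - 20) - 10 ≡ 18. → (20, 18)

(20, 18)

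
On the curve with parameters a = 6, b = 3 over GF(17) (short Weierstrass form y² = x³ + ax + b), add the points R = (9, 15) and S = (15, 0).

(9, 15) + (15, 0). λ = (0 - 15)/(15 - 9) ≡ 2/6 mod 17. 6⁻¹ ≡ 3 (mod 17), so λ ≡ 6.
  x = λ² - 9 - 15 = 36 - 24 ≡ 12; y = λ·(9 - 12) - 15 ≡ 1. → (12, 1)

(12, 1)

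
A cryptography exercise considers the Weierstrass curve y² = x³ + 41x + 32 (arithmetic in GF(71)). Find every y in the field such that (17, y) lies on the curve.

none

x³ + 41x + 32 = 5642 ≡ 33 (mod 71).
33 is a non-residue mod 71; no y exists.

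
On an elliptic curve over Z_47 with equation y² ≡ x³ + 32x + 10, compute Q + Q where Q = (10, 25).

(28, 4)

tangent at (10, 25): λ = (3·10² + 32)/(2·25) ≡ 3/3. 3⁻¹ ≡ 16 (mod 47) since 3·16 = 48 ≡ 1, so λ ≡ 3·16 ≡ 1.
  x = λ² - 10 - 10 = 1 - 20 ≡ 28; y = λ·(10 - 28) - 25 ≡ 4. → (28, 4)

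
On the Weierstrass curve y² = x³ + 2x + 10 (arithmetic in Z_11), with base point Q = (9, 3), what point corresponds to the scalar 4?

(2, 0)

Double-and-add on 4 = (100)₂. Start with Q = (9, 3) for the leading 1-bit.
double: tangent at (9, 3): λ = (3·9² + 2)/(2·3) ≡ 3/6. 6⁻¹ ≡ 2 (mod 11), so λ ≡ 3·2 ≡ 6.
  x = λ² - 9 - 9 = 36 - 18 ≡ 7; y = λ·(9 - 7) - 3 ≡ 9. → (7, 9)
double: tangent at (7, 9): λ = (3·7² + 2)/(2·9) ≡ 6/7. 7⁻¹ ≡ 8 (mod 11), so λ ≡ 6·8 ≡ 4.
  x = λ² - 7 - 7 = 16 - 14 ≡ 2; y = λ·(7 - 2) - 9 ≡ 0. → (2, 0)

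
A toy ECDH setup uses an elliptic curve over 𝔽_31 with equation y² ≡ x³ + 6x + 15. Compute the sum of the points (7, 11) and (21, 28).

(7, 11) + (21, 28). λ = (28 - 11)/(21 - 7) ≡ 17/14 mod 31. 14⁻¹ ≡ 20 (mod 31) since 14·20 = 280 ≡ 1, so λ ≡ 30.
  x = λ² - 7 - 21 = 900 - 28 ≡ 4; y = λ·(7 - 4) - 11 ≡ 17. → (4, 17)

(4, 17)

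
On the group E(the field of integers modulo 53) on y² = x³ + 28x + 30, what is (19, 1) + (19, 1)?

(16, 49)

tangent at (19, 1): λ = (3·19² + 28)/(2·1) ≡ 51/2. 2⁻¹ ≡ 27 (mod 53) since 2·27 = 54 ≡ 1, so λ ≡ 51·27 ≡ 52.
  x = λ² - 19 - 19 = 2704 - 38 ≡ 16; y = λ·(19 - 16) - 1 ≡ 49. → (16, 49)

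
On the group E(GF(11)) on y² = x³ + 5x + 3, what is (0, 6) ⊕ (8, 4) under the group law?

(1, 8)

(0, 6) + (8, 4). λ = (4 - 6)/(8 - 0) ≡ 9/8 mod 11. 8⁻¹ ≡ 7 (mod 11), so λ ≡ 8.
  x = λ² - 0 - 8 = 64 - 8 ≡ 1; y = λ·(0 - 1) - 6 ≡ 8. → (1, 8)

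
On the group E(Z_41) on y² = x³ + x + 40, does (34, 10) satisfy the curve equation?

y² = 10² ≡ 18; x³ + 1x + 40 = 39378 ≡ 18 (mod 41). 18 = 18.

yes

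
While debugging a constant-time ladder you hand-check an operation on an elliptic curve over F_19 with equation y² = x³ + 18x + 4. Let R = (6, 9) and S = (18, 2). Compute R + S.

(15, 1)

(6, 9) + (18, 2). λ = (2 - 9)/(18 - 6) ≡ 12/12 mod 19. 12⁻¹ ≡ 8 (mod 19) since 12·8 = 96 ≡ 1, so λ ≡ 1.
  x = λ² - 6 - 18 = 1 - 24 ≡ 15; y = λ·(6 - 15) - 9 ≡ 1. → (15, 1)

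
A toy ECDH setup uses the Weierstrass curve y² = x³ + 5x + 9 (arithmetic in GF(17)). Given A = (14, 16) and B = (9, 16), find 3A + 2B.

(8, 0)

First 3A:
Repeated addition: build up to 3A.
2A: tangent at (14, 16): λ = (3·14² + 5)/(2·16) ≡ 15/15. 15⁻¹ ≡ 8 (mod 17), so λ ≡ 15·8 ≡ 1.
  x = λ² - 14 - 14 = 1 - 28 ≡ 7; y = λ·(14 - 7) - 16 ≡ 8. → (7, 8)
3A: (7, 8) + (14, 16). λ = (16 - 8)/(14 - 7) ≡ 8/7 mod 17. 7⁻¹ ≡ 5 (mod 17), so λ ≡ 6.
  x = λ² - 7 - 14 = 36 - 21 ≡ 15; y = λ·(7 - 15) - 8 ≡ 12. → (15, 12)
3A = (15, 12).
Next 2B:
Repeated addition: build up to 2B.
2B: tangent at (9, 16): λ = (3·9² + 5)/(2·16) ≡ 10/15. 15⁻¹ ≡ 8 (mod 17), so λ ≡ 10·8 ≡ 12.
  x = λ² - 9 - 9 = 144 - 18 ≡ 7; y = λ·(9 - 7) - 16 ≡ 8. → (7, 8)
2B = (7, 8).
Finally 3A + 2B:
(15, 12) + (7, 8). λ = (8 - 12)/(7 - 15) ≡ 13/9 mod 17. 9⁻¹ ≡ 2 (mod 17), so λ ≡ 9.
  x = λ² - 15 - 7 = 81 - 22 ≡ 8; y = λ·(15 - 8) - 12 ≡ 0. → (8, 0)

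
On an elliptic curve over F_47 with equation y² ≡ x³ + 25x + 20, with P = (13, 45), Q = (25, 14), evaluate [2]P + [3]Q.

First 2P:
Repeated addition: build up to 2P.
2P: tangent at (13, 45): λ = (3·13² + 25)/(2·45) ≡ 15/43. 43⁻¹ ≡ 35 (mod 47), so λ ≡ 15·35 ≡ 8.
  x = λ² - 13 - 13 = 64 - 26 ≡ 38; y = λ·(13 - 38) - 45 ≡ 37. → (38, 37)
2P = (38, 37).
Next 3Q:
Repeated addition: build up to 3Q.
2Q: tangent at (25, 14): λ = (3·25² + 25)/(2·14) ≡ 20/28. 28⁻¹ ≡ 42 (mod 47), so λ ≡ 20·42 ≡ 41.
  x = λ² - 25 - 25 = 1681 - 50 ≡ 33; y = λ·(25 - 33) - 14 ≡ 34. → (33, 34)
3Q: (33, 34) + (25, 14). λ = (14 - 34)/(25 - 33) ≡ 27/39 mod 47. 39⁻¹ ≡ 41 (mod 47), so λ ≡ 26.
  x = λ² - 33 - 25 = 676 - 58 ≡ 7; y = λ·(33 - 7) - 34 ≡ 31. → (7, 31)
3Q = (7, 31).
Finally 2P + 3Q:
(38, 37) + (7, 31). λ = (31 - 37)/(7 - 38) ≡ 41/16 mod 47. 16⁻¹ ≡ 3 (mod 47), so λ ≡ 29.
  x = λ² - 38 - 7 = 841 - 45 ≡ 44; y = λ·(38 - 44) - 37 ≡ 24. → (44, 24)

(44, 24)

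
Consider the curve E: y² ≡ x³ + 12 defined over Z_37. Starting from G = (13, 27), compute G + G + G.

Repeated addition: build up to 3G.
2G: tangent at (13, 27): λ = (3·13² + 0)/(2·27) ≡ 26/17. 17⁻¹ ≡ 24 (mod 37), so λ ≡ 26·24 ≡ 32.
  x = λ² - 13 - 13 = 1024 - 26 ≡ 36; y = λ·(13 - 36) - 27 ≡ 14. → (36, 14)
3G: (36, 14) + (13, 27). λ = (27 - 14)/(13 - 36) ≡ 13/14 mod 37. 14⁻¹ ≡ 8 (mod 37) since 14·8 = 112 ≡ 1, so λ ≡ 30.
  x = λ² - 36 - 13 = 900 - 49 ≡ 0; y = λ·(36 - 0) - 14 ≡ 30. → (0, 30)

(0, 30)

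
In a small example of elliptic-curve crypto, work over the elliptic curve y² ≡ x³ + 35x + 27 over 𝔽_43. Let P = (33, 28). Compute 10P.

(11, 18)

Repeated addition: build up to 10P.
2P: tangent at (33, 28): λ = (3·33² + 35)/(2·28) ≡ 34/13. 13⁻¹ ≡ 10 (mod 43), so λ ≡ 34·10 ≡ 39.
  x = λ² - 33 - 33 = 1521 - 66 ≡ 36; y = λ·(33 - 36) - 28 ≡ 27. → (36, 27)
3P: (36, 27) + (33, 28). λ = (28 - 27)/(33 - 36) ≡ 1/40 mod 43. 40⁻¹ ≡ 14 (mod 43) since 40·14 = 560 ≡ 1, so λ ≡ 14.
  x = λ² - 36 - 33 = 196 - 69 ≡ 41; y = λ·(36 - 41) - 27 ≡ 32. → (41, 32)
4P: (41, 32) + (33, 28). λ = (28 - 32)/(33 - 41) ≡ 39/35 mod 43. 35⁻¹ ≡ 16 (mod 43), so λ ≡ 22.
  x = λ² - 41 - 33 = 484 - 74 ≡ 23; y = λ·(41 - 23) - 32 ≡ 20. → (23, 20)
5P: (23, 20) + (33, 28). λ = (28 - 20)/(33 - 23) ≡ 8/10 mod 43. 10⁻¹ ≡ 13 (mod 43), so λ ≡ 18.
  x = λ² - 23 - 33 = 324 - 56 ≡ 10; y = λ·(23 - 10) - 20 ≡ 42. → (10, 42)
6P: (10, 42) + (33, 28). λ = (28 - 42)/(33 - 10) ≡ 29/23 mod 43. 23⁻¹ ≡ 15 (mod 43), so λ ≡ 5.
  x = λ² - 10 - 33 = 25 - 43 ≡ 25; y = λ·(10 - 25) - 42 ≡ 12. → (25, 12)
7P: (25, 12) + (33, 28). λ = (28 - 12)/(33 - 25) ≡ 16/8 mod 43. 8⁻¹ ≡ 27 (mod 43) since 8·27 = 216 ≡ 1, so λ ≡ 2.
  x = λ² - 25 - 33 = 4 - 58 ≡ 32; y = λ·(25 - 32) - 12 ≡ 17. → (32, 17)
8P: (32, 17) + (33, 28). λ = (28 - 17)/(33 - 32) ≡ 11/1 mod 43. 1⁻¹ ≡ 1 (mod 43), so λ ≡ 11.
  x = λ² - 32 - 33 = 121 - 65 ≡ 13; y = λ·(32 - 13) - 17 ≡ 20. → (13, 20)
9P: (13, 20) + (33, 28). λ = (28 - 20)/(33 - 13) ≡ 8/20 mod 43. 20⁻¹ ≡ 28 (mod 43) since 20·28 = 560 ≡ 1, so λ ≡ 9.
  x = λ² - 13 - 33 = 81 - 46 ≡ 35; y = λ·(13 - 35) - 20 ≡ 40. → (35, 40)
10P: (35, 40) + (33, 28). λ = (28 - 40)/(33 - 35) ≡ 31/41 mod 43. 41⁻¹ ≡ 21 (mod 43), so λ ≡ 6.
  x = λ² - 35 - 33 = 36 - 68 ≡ 11; y = λ·(35 - 11) - 40 ≡ 18. → (11, 18)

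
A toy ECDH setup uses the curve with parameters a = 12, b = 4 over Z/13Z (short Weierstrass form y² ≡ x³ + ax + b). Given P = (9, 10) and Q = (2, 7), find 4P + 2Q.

First 4P:
Double-and-add on 4 = (100)₂. Start with P = (9, 10) for the leading 1-bit.
double: tangent at (9, 10): λ = (3·9² + 12)/(2·10) ≡ 8/7. 7⁻¹ ≡ 2 (mod 13), so λ ≡ 8·2 ≡ 3.
  x = λ² - 9 - 9 = 9 - 18 ≡ 4; y = λ·(9 - 4) - 10 ≡ 5. → (4, 5)
double: tangent at (4, 5): λ = (3·4² + 12)/(2·5) ≡ 8/10. 10⁻¹ ≡ 4 (mod 13), so λ ≡ 8·4 ≡ 6.
  x = λ² - 4 - 4 = 36 - 8 ≡ 2; y = λ·(4 - 2) - 5 ≡ 7. → (2, 7)
4P = (2, 7).
Next 2Q:
Repeated addition: build up to 2Q.
2Q: tangent at (2, 7): λ = (3·2² + 12)/(2·7) ≡ 11/1. 1⁻¹ ≡ 1 (mod 13), so λ ≡ 11·1 ≡ 11.
  x = λ² - 2 - 2 = 121 - 4 ≡ 0; y = λ·(2 - 0) - 7 ≡ 2. → (0, 2)
2Q = (0, 2).
Finally 4P + 2Q:
(2, 7) + (0, 2). λ = (2 - 7)/(0 - 2) ≡ 8/11 mod 13. 11⁻¹ ≡ 6 (mod 13), so λ ≡ 9.
  x = λ² - 2 - 0 = 81 - 2 ≡ 1; y = λ·(2 - 1) - 7 ≡ 2. → (1, 2)

(1, 2)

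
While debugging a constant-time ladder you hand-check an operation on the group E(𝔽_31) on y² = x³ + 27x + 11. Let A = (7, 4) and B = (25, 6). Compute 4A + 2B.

First 4A:
Repeated addition: build up to 4A.
2A: tangent at (7, 4): λ = (3·7² + 27)/(2·4) ≡ 19/8. 8⁻¹ ≡ 4 (mod 31), so λ ≡ 19·4 ≡ 14.
  x = λ² - 7 - 7 = 196 - 14 ≡ 27; y = λ·(7 - 27) - 4 ≡ 26. → (27, 26)
3A: (27, 26) + (7, 4). λ = (4 - 26)/(7 - 27) ≡ 9/11 mod 31. 11⁻¹ ≡ 17 (mod 31) since 11·17 = 187 ≡ 1, so λ ≡ 29.
  x = λ² - 27 - 7 = 841 - 34 ≡ 1; y = λ·(27 - 1) - 26 ≡ 15. → (1, 15)
4A: (1, 15) + (7, 4). λ = (4 - 15)/(7 - 1) ≡ 20/6 mod 31. 6⁻¹ ≡ 26 (mod 31), so λ ≡ 24.
  x = λ² - 1 - 7 = 576 - 8 ≡ 10; y = λ·(1 - 10) - 15 ≡ 17. → (10, 17)
4A = (10, 17).
Next 2B:
Repeated addition: build up to 2B.
2B: tangent at (25, 6): λ = (3·25² + 27)/(2·6) ≡ 11/12. 12⁻¹ ≡ 13 (mod 31) since 12·13 = 156 ≡ 1, so λ ≡ 11·13 ≡ 19.
  x = λ² - 25 - 25 = 361 - 50 ≡ 1; y = λ·(25 - 1) - 6 ≡ 16. → (1, 16)
2B = (1, 16).
Finally 4A + 2B:
(10, 17) + (1, 16). λ = (16 - 17)/(1 - 10) ≡ 30/22 mod 31. 22⁻¹ ≡ 24 (mod 31) since 22·24 = 528 ≡ 1, so λ ≡ 7.
  x = λ² - 10 - 1 = 49 - 11 ≡ 7; y = λ·(10 - 7) - 17 ≡ 4. → (7, 4)

(7, 4)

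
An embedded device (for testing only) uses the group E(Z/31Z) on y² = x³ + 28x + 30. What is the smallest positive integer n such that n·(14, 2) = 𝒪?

11

2P: tangent at (14, 2): λ = (3·14² + 28)/(2·2) ≡ 27/4. 4⁻¹ ≡ 8 (mod 31), so λ ≡ 27·8 ≡ 30.
  x = λ² - 14 - 14 = 900 - 28 ≡ 4; y = λ·(14 - 4) - 2 ≡ 19. → (4, 19)
3P: (4, 19) + (14, 2). λ = (2 - 19)/(14 - 4) ≡ 14/10 mod 31. 10⁻¹ ≡ 28 (mod 31), so λ ≡ 20.
  x = λ² - 4 - 14 = 400 - 18 ≡ 10; y = λ·(4 - 10) - 19 ≡ 16. → (10, 16)
4P: (10, 16) + (14, 2). λ = (2 - 16)/(14 - 10) ≡ 17/4 mod 31. 4⁻¹ ≡ 8 (mod 31), so λ ≡ 12.
  x = λ² - 10 - 14 = 144 - 24 ≡ 27; y = λ·(10 - 27) - 16 ≡ 28. → (27, 28)
5P: (27, 28) + (14, 2). λ = (2 - 28)/(14 - 27) ≡ 5/18 mod 31. 18⁻¹ ≡ 19 (mod 31), so λ ≡ 2.
  x = λ² - 27 - 14 = 4 - 41 ≡ 25; y = λ·(27 - 25) - 28 ≡ 7. → (25, 7)
6P: (25, 7) + (14, 2). λ = (2 - 7)/(14 - 25) ≡ 26/20 mod 31. 20⁻¹ ≡ 14 (mod 31), so λ ≡ 23.
  x = λ² - 25 - 14 = 529 - 39 ≡ 25; y = λ·(25 - 25) - 7 ≡ 24. → (25, 24)
7P: (25, 24) + (14, 2). λ = (2 - 24)/(14 - 25) ≡ 9/20 mod 31. 20⁻¹ ≡ 14 (mod 31) since 20·14 = 280 ≡ 1, so λ ≡ 2.
  x = λ² - 25 - 14 = 4 - 39 ≡ 27; y = λ·(25 - 27) - 24 ≡ 3. → (27, 3)
8P: (27, 3) + (14, 2). λ = (2 - 3)/(14 - 27) ≡ 30/18 mod 31. 18⁻¹ ≡ 19 (mod 31), so λ ≡ 12.
  x = λ² - 27 - 14 = 144 - 41 ≡ 10; y = λ·(27 - 10) - 3 ≡ 15. → (10, 15)
9P: (10, 15) + (14, 2). λ = (2 - 15)/(14 - 10) ≡ 18/4 mod 31. 4⁻¹ ≡ 8 (mod 31) since 4·8 = 32 ≡ 1, so λ ≡ 20.
  x = λ² - 10 - 14 = 400 - 24 ≡ 4; y = λ·(10 - 4) - 15 ≡ 12. → (4, 12)
10P: (4, 12) + (14, 2). λ = (2 - 12)/(14 - 4) ≡ 21/10 mod 31. 10⁻¹ ≡ 28 (mod 31), so λ ≡ 30.
  x = λ² - 4 - 14 = 900 - 18 ≡ 14; y = λ·(4 - 14) - 12 ≡ 29. → (14, 29)
11P: (14, 29) + (14, 2): same x and y₁ ≡ -y₂, so the sum is 𝒪.
11P = 𝒪, so the order is 11.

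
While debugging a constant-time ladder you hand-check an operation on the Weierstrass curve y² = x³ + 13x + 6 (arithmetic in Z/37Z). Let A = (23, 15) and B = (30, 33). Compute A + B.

(11, 0)

(23, 15) + (30, 33). λ = (33 - 15)/(30 - 23) ≡ 18/7 mod 37. 7⁻¹ ≡ 16 (mod 37), so λ ≡ 29.
  x = λ² - 23 - 30 = 841 - 53 ≡ 11; y = λ·(23 - 11) - 15 ≡ 0. → (11, 0)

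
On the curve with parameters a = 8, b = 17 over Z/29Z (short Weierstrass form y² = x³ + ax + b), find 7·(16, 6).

Write Q = (16, 6).
Double-and-add on 7 = (111)₂. Start with Q = (16, 6) for the leading 1-bit.
double: tangent at (16, 6): λ = (3·16² + 8)/(2·6) ≡ 22/12. 12⁻¹ ≡ 17 (mod 29), so λ ≡ 22·17 ≡ 26.
  x = λ² - 16 - 16 = 676 - 32 ≡ 6; y = λ·(16 - 6) - 6 ≡ 22. → (6, 22)
add Q: (6, 22) + (16, 6). λ = (6 - 22)/(16 - 6) ≡ 13/10 mod 29. 10⁻¹ ≡ 3 (mod 29), so λ ≡ 10.
  x = λ² - 6 - 16 = 100 - 22 ≡ 20; y = λ·(6 - 20) - 22 ≡ 12. → (20, 12)
double: tangent at (20, 12): λ = (3·20² + 8)/(2·12) ≡ 19/24. 24⁻¹ ≡ 23 (mod 29), so λ ≡ 19·23 ≡ 2.
  x = λ² - 20 - 20 = 4 - 40 ≡ 22; y = λ·(20 - 22) - 12 ≡ 13. → (22, 13)
add Q: (22, 13) + (16, 6). λ = (6 - 13)/(16 - 22) ≡ 22/23 mod 29. 23⁻¹ ≡ 24 (mod 29), so λ ≡ 6.
  x = λ² - 22 - 16 = 36 - 38 ≡ 27; y = λ·(22 - 27) - 13 ≡ 15. → (27, 15)

(27, 15)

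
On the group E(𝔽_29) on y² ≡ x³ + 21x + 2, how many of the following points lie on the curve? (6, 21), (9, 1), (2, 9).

1

(6, 21): 21² ≡ 6, rhs ≡ 25 → off.
(9, 1): 1² ≡ 1, rhs ≡ 21 → off.
(2, 9): 9² ≡ 23, rhs ≡ 23 → on.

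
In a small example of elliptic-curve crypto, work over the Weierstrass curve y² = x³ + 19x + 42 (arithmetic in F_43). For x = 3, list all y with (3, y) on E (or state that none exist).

13, 30

x³ + 19x + 42 = 126 ≡ 40 (mod 43).
Square roots of 40 mod 43: 13 and 30 (since 13² = 169 ≡ 40).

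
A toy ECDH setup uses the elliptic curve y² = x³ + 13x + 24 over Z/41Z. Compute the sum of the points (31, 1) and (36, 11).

(19, 23)

(31, 1) + (36, 11). λ = (11 - 1)/(36 - 31) ≡ 10/5 mod 41. 5⁻¹ ≡ 33 (mod 41), so λ ≡ 2.
  x = λ² - 31 - 36 = 4 - 67 ≡ 19; y = λ·(31 - 19) - 1 ≡ 23. → (19, 23)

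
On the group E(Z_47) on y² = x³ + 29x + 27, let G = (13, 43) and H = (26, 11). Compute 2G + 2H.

(27, 1)

First 2G:
Repeated addition: build up to 2G.
2G: tangent at (13, 43): λ = (3·13² + 29)/(2·43) ≡ 19/39. 39⁻¹ ≡ 41 (mod 47) since 39·41 = 1599 ≡ 1, so λ ≡ 19·41 ≡ 27.
  x = λ² - 13 - 13 = 729 - 26 ≡ 45; y = λ·(13 - 45) - 43 ≡ 33. → (45, 33)
2G = (45, 33).
Next 2H:
Repeated addition: build up to 2H.
2H: tangent at (26, 11): λ = (3·26² + 29)/(2·11) ≡ 36/22. 22⁻¹ ≡ 15 (mod 47), so λ ≡ 36·15 ≡ 23.
  x = λ² - 26 - 26 = 529 - 52 ≡ 7; y = λ·(26 - 7) - 11 ≡ 3. → (7, 3)
2H = (7, 3).
Finally 2G + 2H:
(45, 33) + (7, 3). λ = (3 - 33)/(7 - 45) ≡ 17/9 mod 47. 9⁻¹ ≡ 21 (mod 47), so λ ≡ 28.
  x = λ² - 45 - 7 = 784 - 52 ≡ 27; y = λ·(45 - 27) - 33 ≡ 1. → (27, 1)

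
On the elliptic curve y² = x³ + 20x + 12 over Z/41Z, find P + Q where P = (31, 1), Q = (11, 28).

(4, 22)

(31, 1) + (11, 28). λ = (28 - 1)/(11 - 31) ≡ 27/21 mod 41. 21⁻¹ ≡ 2 (mod 41), so λ ≡ 13.
  x = λ² - 31 - 11 = 169 - 42 ≡ 4; y = λ·(31 - 4) - 1 ≡ 22. → (4, 22)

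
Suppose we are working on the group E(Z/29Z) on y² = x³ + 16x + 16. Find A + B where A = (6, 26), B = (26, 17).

(27, 11)

(6, 26) + (26, 17). λ = (17 - 26)/(26 - 6) ≡ 20/20 mod 29. 20⁻¹ ≡ 16 (mod 29) since 20·16 = 320 ≡ 1, so λ ≡ 1.
  x = λ² - 6 - 26 = 1 - 32 ≡ 27; y = λ·(6 - 27) - 26 ≡ 11. → (27, 11)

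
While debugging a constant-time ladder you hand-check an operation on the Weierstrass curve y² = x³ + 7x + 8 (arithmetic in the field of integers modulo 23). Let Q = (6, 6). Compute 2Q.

tangent at (6, 6): λ = (3·6² + 7)/(2·6) ≡ 0/12. 12⁻¹ ≡ 2 (mod 23), so λ ≡ 0·2 ≡ 0.
  x = λ² - 6 - 6 = 0 - 12 ≡ 11; y = λ·(6 - 11) - 6 ≡ 17. → (11, 17)

(11, 17)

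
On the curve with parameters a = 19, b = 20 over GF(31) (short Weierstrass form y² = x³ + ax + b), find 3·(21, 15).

(11, 17)

Write Q = (21, 15).
Repeated addition: build up to 3Q.
2Q: tangent at (21, 15): λ = (3·21² + 19)/(2·15) ≡ 9/30. 30⁻¹ ≡ 30 (mod 31) since 30·30 = 900 ≡ 1, so λ ≡ 9·30 ≡ 22.
  x = λ² - 21 - 21 = 484 - 42 ≡ 8; y = λ·(21 - 8) - 15 ≡ 23. → (8, 23)
3Q: (8, 23) + (21, 15). λ = (15 - 23)/(21 - 8) ≡ 23/13 mod 31. 13⁻¹ ≡ 12 (mod 31), so λ ≡ 28.
  x = λ² - 8 - 21 = 784 - 29 ≡ 11; y = λ·(8 - 11) - 23 ≡ 17. → (11, 17)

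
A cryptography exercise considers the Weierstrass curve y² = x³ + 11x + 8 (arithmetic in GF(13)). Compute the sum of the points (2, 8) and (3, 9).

(9, 11)

(2, 8) + (3, 9). λ = (9 - 8)/(3 - 2) ≡ 1/1 mod 13. 1⁻¹ ≡ 1 (mod 13), so λ ≡ 1.
  x = λ² - 2 - 3 = 1 - 5 ≡ 9; y = λ·(2 - 9) - 8 ≡ 11. → (9, 11)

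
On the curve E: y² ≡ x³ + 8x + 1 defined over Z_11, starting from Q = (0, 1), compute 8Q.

(2, 5)

Repeated addition: build up to 8Q.
2Q: tangent at (0, 1): λ = (3·0² + 8)/(2·1) ≡ 8/2. 2⁻¹ ≡ 6 (mod 11), so λ ≡ 8·6 ≡ 4.
  x = λ² - 0 - 0 = 16 - 0 ≡ 5; y = λ·(0 - 5) - 1 ≡ 1. → (5, 1)
3Q: (5, 1) + (0, 1). λ = (1 - 1)/(0 - 5) ≡ 0/6 mod 11. 6⁻¹ ≡ 2 (mod 11) since 6·2 = 12 ≡ 1, so λ ≡ 0.
  x = λ² - 5 - 0 = 0 - 5 ≡ 6; y = λ·(5 - 6) - 1 ≡ 10. → (6, 10)
4Q: (6, 10) + (0, 1). λ = (1 - 10)/(0 - 6) ≡ 2/5 mod 11. 5⁻¹ ≡ 9 (mod 11), so λ ≡ 7.
  x = λ² - 6 - 0 = 49 - 6 ≡ 10; y = λ·(6 - 10) - 10 ≡ 6. → (10, 6)
5Q: (10, 6) + (0, 1). λ = (1 - 6)/(0 - 10) ≡ 6/1 mod 11. 1⁻¹ ≡ 1 (mod 11), so λ ≡ 6.
  x = λ² - 10 - 0 = 36 - 10 ≡ 4; y = λ·(10 - 4) - 6 ≡ 8. → (4, 8)
6Q: (4, 8) + (0, 1). λ = (1 - 8)/(0 - 4) ≡ 4/7 mod 11. 7⁻¹ ≡ 8 (mod 11) since 7·8 = 56 ≡ 1, so λ ≡ 10.
  x = λ² - 4 - 0 = 100 - 4 ≡ 8; y = λ·(4 - 8) - 8 ≡ 7. → (8, 7)
7Q: (8, 7) + (0, 1). λ = (1 - 7)/(0 - 8) ≡ 5/3 mod 11. 3⁻¹ ≡ 4 (mod 11), so λ ≡ 9.
  x = λ² - 8 - 0 = 81 - 8 ≡ 7; y = λ·(8 - 7) - 7 ≡ 2. → (7, 2)
8Q: (7, 2) + (0, 1). λ = (1 - 2)/(0 - 7) ≡ 10/4 mod 11. 4⁻¹ ≡ 3 (mod 11), so λ ≡ 8.
  x = λ² - 7 - 0 = 64 - 7 ≡ 2; y = λ·(7 - 2) - 2 ≡ 5. → (2, 5)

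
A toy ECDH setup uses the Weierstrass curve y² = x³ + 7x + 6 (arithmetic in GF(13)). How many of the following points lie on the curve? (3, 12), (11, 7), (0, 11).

(3, 12): 12² ≡ 1, rhs ≡ 2 → off.
(11, 7): 7² ≡ 10, rhs ≡ 10 → on.
(0, 11): 11² ≡ 4, rhs ≡ 6 → off.

1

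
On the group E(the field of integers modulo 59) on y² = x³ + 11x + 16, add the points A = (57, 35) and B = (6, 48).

(18, 21)

(57, 35) + (6, 48). λ = (48 - 35)/(6 - 57) ≡ 13/8 mod 59. 8⁻¹ ≡ 37 (mod 59), so λ ≡ 9.
  x = λ² - 57 - 6 = 81 - 63 ≡ 18; y = λ·(57 - 18) - 35 ≡ 21. → (18, 21)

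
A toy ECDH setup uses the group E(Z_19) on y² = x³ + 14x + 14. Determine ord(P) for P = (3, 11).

2P: tangent at (3, 11): λ = (3·3² + 14)/(2·11) ≡ 3/3. 3⁻¹ ≡ 13 (mod 19) since 3·13 = 39 ≡ 1, so λ ≡ 3·13 ≡ 1.
  x = λ² - 3 - 3 = 1 - 6 ≡ 14; y = λ·(3 - 14) - 11 ≡ 16. → (14, 16)
3P: (14, 16) + (3, 11). λ = (11 - 16)/(3 - 14) ≡ 14/8 mod 19. 8⁻¹ ≡ 12 (mod 19), so λ ≡ 16.
  x = λ² - 14 - 3 = 256 - 17 ≡ 11; y = λ·(14 - 11) - 16 ≡ 13. → (11, 13)
4P: (11, 13) + (3, 11). λ = (11 - 13)/(3 - 11) ≡ 17/11 mod 19. 11⁻¹ ≡ 7 (mod 19) since 11·7 = 77 ≡ 1, so λ ≡ 5.
  x = λ² - 11 - 3 = 25 - 14 ≡ 11; y = λ·(11 - 11) - 13 ≡ 6. → (11, 6)
5P: (11, 6) + (3, 11). λ = (11 - 6)/(3 - 11) ≡ 5/11 mod 19. 11⁻¹ ≡ 7 (mod 19) since 11·7 = 77 ≡ 1, so λ ≡ 16.
  x = λ² - 11 - 3 = 256 - 14 ≡ 14; y = λ·(11 - 14) - 6 ≡ 3. → (14, 3)
6P: (14, 3) + (3, 11). λ = (11 - 3)/(3 - 14) ≡ 8/8 mod 19. 8⁻¹ ≡ 12 (mod 19), so λ ≡ 1.
  x = λ² - 14 - 3 = 1 - 17 ≡ 3; y = λ·(14 - 3) - 3 ≡ 8. → (3, 8)
7P: (3, 8) + (3, 11): same x and y₁ ≡ -y₂, so the sum is O.
7P = O, so the order is 7.

7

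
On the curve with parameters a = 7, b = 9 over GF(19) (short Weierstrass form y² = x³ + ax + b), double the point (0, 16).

(4, 14)

tangent at (0, 16): λ = (3·0² + 7)/(2·16) ≡ 7/13. 13⁻¹ ≡ 3 (mod 19), so λ ≡ 7·3 ≡ 2.
  x = λ² - 0 - 0 = 4 - 0 ≡ 4; y = λ·(0 - 4) - 16 ≡ 14. → (4, 14)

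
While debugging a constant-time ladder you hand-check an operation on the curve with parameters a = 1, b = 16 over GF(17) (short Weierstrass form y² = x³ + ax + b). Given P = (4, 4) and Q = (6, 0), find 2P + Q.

(1, 1)

First 2P:
Repeated addition: build up to 2P.
2P: tangent at (4, 4): λ = (3·4² + 1)/(2·4) ≡ 15/8. 8⁻¹ ≡ 15 (mod 17) since 8·15 = 120 ≡ 1, so λ ≡ 15·15 ≡ 4.
  x = λ² - 4 - 4 = 16 - 8 ≡ 8; y = λ·(4 - 8) - 4 ≡ 14. → (8, 14)
2P = (8, 14).
Finally 2P + Q:
(8, 14) + (6, 0). λ = (0 - 14)/(6 - 8) ≡ 3/15 mod 17. 15⁻¹ ≡ 8 (mod 17), so λ ≡ 7.
  x = λ² - 8 - 6 = 49 - 14 ≡ 1; y = λ·(8 - 1) - 14 ≡ 1. → (1, 1)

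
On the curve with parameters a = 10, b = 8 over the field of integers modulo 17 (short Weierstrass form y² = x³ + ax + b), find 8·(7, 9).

Write Q = (7, 9).
Double-and-add on 8 = (1000)₂. Start with Q = (7, 9) for the leading 1-bit.
double: tangent at (7, 9): λ = (3·7² + 10)/(2·9) ≡ 4/1. 1⁻¹ ≡ 1 (mod 17), so λ ≡ 4·1 ≡ 4.
  x = λ² - 7 - 7 = 16 - 14 ≡ 2; y = λ·(7 - 2) - 9 ≡ 11. → (2, 11)
double: tangent at (2, 11): λ = (3·2² + 10)/(2·11) ≡ 5/5. 5⁻¹ ≡ 7 (mod 17) since 5·7 = 35 ≡ 1, so λ ≡ 5·7 ≡ 1.
  x = λ² - 2 - 2 = 1 - 4 ≡ 14; y = λ·(2 - 14) - 11 ≡ 11. → (14, 11)
double: tangent at (14, 11): λ = (3·14² + 10)/(2·11) ≡ 3/5. 5⁻¹ ≡ 7 (mod 17), so λ ≡ 3·7 ≡ 4.
  x = λ² - 14 - 14 = 16 - 28 ≡ 5; y = λ·(14 - 5) - 11 ≡ 8. → (5, 8)

(5, 8)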